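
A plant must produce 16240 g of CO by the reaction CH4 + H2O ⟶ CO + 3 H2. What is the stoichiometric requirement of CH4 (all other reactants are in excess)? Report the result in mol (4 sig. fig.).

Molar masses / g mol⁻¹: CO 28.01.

n(CO) = 16240 / 28.01 = 579.8 mol
n(CH4) = (1/1) × 579.8 = 579.8 mol

579.8 mol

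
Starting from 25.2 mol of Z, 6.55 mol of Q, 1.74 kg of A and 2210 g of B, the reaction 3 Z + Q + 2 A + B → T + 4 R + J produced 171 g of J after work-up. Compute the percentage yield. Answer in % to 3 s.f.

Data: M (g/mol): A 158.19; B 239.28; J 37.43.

83.1 %

n(Z) = 25.20 mol
n(Q) = 6.550 mol
n(A) = 1.740×1000 / 158.19 = 11.00 mol
n(B) = 2210 / 239.28 = 9.236 mol
n/ν for Z = 25.20/3 = 8.400
n/ν for Q = 6.550/1 = 6.550
n/ν for A = 11.00/2 = 5.500
n/ν for B = 9.236/1 = 9.236
Smallest n/ν is A → limiting reagent.
theoretical n(J) = (1/2) × 11.00 = 5.500 mol → 205.9 g
% yield = 171 / 205.9 × 100 = 83.05 %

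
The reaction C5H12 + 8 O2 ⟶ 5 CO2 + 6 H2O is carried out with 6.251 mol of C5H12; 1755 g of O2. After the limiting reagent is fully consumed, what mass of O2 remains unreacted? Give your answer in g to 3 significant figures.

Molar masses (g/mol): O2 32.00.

155 g

n(C5H12) = 6.251 mol
n(O2) = 1755 / 32.00 = 54.84 mol
n/ν for C5H12 = 6.251/1 = 6.251
n/ν for O2 = 54.84/8 = 6.855
Smallest n/ν is C5H12 → limiting reagent.
O2 consumed = (8/1) × 6.251 = 50.01 mol
O2 remaining = 54.84 − 50.01 = 4.830 mol
mass = 4.830 × 32.00 = 154.6 g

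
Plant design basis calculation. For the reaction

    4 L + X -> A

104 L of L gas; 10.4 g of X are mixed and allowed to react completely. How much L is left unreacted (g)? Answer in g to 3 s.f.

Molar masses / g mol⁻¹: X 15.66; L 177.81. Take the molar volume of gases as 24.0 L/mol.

n(L) = 104.0 / 24.0 = 4.333 mol
n(X) = 10.40 / 15.66 = 0.6641 mol
n/ν for L = 4.333/4 = 1.083
n/ν for X = 0.6641/1 = 0.6641
Smallest n/ν is X → limiting reagent.
L consumed = (4/1) × 0.6641 = 2.656 mol
L remaining = 4.333 − 2.656 = 1.677 mol
mass = 1.677 × 177.81 = 298.2 g

298 g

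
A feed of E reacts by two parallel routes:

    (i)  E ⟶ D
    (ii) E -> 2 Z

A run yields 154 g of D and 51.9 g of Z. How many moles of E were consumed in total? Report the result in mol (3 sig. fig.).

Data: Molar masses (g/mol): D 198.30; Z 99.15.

1.04 mol

n(D) = 154 / 198.30 = 0.7766 mol
n(Z) = 51.9 / 99.15 = 0.5234 mol
n(E) via (i) = (1/1)×0.7766 = 0.7766 mol
n(E) via (ii) = (1/2)×0.5234 = 0.2617 mol
total n(E) = 0.7766 + 0.2617 = 1.038 mol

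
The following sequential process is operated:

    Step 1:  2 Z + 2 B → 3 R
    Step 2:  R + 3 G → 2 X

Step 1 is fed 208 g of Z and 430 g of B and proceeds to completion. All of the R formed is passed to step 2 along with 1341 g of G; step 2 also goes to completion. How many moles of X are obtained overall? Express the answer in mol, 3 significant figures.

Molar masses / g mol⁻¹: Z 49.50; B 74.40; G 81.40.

11.0 mol

Step 1:
n(Z) = 208.0 / 49.50 = 4.202 mol
n(B) = 430.0 / 74.40 = 5.780 mol
n/ν for Z = 4.202/2 = 2.101
n/ν for B = 5.780/2 = 2.890
Smallest n/ν is Z → limiting reagent.
n(R) produced = (3/2) × 4.202 = 6.303 mol
Step 2:
n(R) available = 6.303 mol
n(G) = 1341 / 81.40 = 16.47 mol
n/ν for R = 6.303/1 = 6.303
n/ν for G = 16.47/3 = 5.490
Smallest n/ν is G → limiting reagent.
n(X) = (2/3) × 16.47 = 10.98 mol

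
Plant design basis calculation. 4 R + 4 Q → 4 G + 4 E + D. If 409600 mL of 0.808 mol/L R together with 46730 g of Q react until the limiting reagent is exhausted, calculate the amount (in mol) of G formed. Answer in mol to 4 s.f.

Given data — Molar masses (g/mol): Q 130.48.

331.0 mol

n(R) = 0.808 × 409600/1000 = 331.0 mol
n(Q) = 46730 / 130.48 = 358.1 mol
n/ν for R = 331.0/4 = 82.75
n/ν for Q = 358.1/4 = 89.53
Smallest n/ν is R → limiting reagent.
n(G) = (4/4) × 331.0 = 331.0 mol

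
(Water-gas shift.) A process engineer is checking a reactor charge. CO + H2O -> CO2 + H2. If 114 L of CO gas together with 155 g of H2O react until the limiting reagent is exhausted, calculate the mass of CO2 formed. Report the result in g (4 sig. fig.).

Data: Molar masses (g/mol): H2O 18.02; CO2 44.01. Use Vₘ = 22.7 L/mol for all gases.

221.0 g

n(CO) = 114.0 / 22.7 = 5.022 mol
n(H2O) = 155.0 / 18.02 = 8.602 mol
n/ν for CO = 5.022/1 = 5.022
n/ν for H2O = 8.602/1 = 8.602
Smallest n/ν is CO → limiting reagent.
n(CO2) = (1/1) × 5.022 = 5.022 mol
mass = 5.022 × 44.01 = 221.0 g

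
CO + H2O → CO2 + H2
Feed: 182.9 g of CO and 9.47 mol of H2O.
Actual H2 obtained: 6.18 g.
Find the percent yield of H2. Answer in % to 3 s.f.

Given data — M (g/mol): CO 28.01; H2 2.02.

n(CO) = 182.9 / 28.01 = 6.530 mol
n(H2O) = 9.470 mol
n/ν → CO: 6.530, H2O: 9.470; CO is limiting.
theoretical n(H2) = (1/1) × 6.530 = 6.530 mol → 13.19 g
% yield = 6.18 / 13.19 × 100 = 46.85 %

46.9 %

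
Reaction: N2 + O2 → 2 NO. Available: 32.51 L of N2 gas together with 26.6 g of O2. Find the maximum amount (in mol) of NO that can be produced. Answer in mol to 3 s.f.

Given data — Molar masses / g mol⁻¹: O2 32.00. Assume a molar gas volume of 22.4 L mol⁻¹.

1.66 mol

n(N2) = 32.51 / 22.4 = 1.451 mol
n(O2) = 26.60 / 32.00 = 0.8313 mol
n/ν → N2: 1.451, O2: 0.8313; O2 is limiting.
n(NO) = (2/1) × 0.8313 = 1.663 mol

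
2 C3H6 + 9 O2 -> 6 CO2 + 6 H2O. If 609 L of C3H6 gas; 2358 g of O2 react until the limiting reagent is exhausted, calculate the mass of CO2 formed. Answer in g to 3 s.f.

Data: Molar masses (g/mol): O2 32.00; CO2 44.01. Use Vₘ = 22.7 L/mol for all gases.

n(C3H6) = 609.0 / 22.7 = 26.83 mol
n(O2) = 2358 / 32.00 = 73.69 mol
n/ν → C3H6: 13.42, O2: 8.188; O2 is limiting.
n(CO2) = (6/9) × 73.69 = 49.13 mol
mass = 49.13 × 44.01 = 2162 g

2160 g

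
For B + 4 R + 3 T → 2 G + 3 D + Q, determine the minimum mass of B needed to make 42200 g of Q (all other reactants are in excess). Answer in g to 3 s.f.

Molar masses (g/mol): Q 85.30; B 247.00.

122000 g

n(Q) = 42200 / 85.30 = 494.7 mol
n(B) = (1/1) × 494.7 = 494.7 mol
mass = 494.7 × 247.00 = 122200 g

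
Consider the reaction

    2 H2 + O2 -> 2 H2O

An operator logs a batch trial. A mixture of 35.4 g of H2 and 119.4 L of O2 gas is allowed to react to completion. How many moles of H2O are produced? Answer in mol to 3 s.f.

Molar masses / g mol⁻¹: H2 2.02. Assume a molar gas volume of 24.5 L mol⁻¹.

9.75 mol

n(H2) = 35.40 / 2.02 = 17.52 mol
n(O2) = 119.4 / 24.5 = 4.873 mol
n/ν for H2 = 17.52/2 = 8.760
n/ν for O2 = 4.873/1 = 4.873
Smallest n/ν is O2 → limiting reagent.
n(H2O) = (2/1) × 4.873 = 9.746 mol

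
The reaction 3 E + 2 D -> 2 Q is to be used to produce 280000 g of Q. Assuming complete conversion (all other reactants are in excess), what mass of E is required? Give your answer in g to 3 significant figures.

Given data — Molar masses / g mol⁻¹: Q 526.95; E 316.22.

n(Q) = 280000 / 526.95 = 531.4 mol
n(E) = (3/2) × 531.4 = 797.1 mol
mass = 797.1 × 316.22 = 252100 g

252000 g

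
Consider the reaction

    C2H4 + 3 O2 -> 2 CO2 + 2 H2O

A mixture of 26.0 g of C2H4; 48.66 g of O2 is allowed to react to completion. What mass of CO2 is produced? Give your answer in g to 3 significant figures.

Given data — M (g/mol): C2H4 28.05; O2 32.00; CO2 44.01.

44.6 g

n(C2H4) = 26.00 / 28.05 = 0.9269 mol
n(O2) = 48.66 / 32.00 = 1.521 mol
n/ν for C2H4 = 0.9269/1 = 0.9269
n/ν for O2 = 1.521/3 = 0.5070
Smallest n/ν is O2 → limiting reagent.
n(CO2) = (2/3) × 1.521 = 1.014 mol
mass = 1.014 × 44.01 = 44.63 g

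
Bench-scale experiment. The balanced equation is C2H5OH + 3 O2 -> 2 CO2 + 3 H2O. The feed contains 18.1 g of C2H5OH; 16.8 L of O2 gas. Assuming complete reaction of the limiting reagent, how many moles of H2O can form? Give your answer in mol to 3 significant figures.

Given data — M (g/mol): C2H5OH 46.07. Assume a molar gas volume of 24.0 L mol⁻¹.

0.700 mol

n(C2H5OH) = 18.10 / 46.07 = 0.3929 mol
n(O2) = 16.80 / 24.0 = 0.7000 mol
n/ν for C2H5OH = 0.3929/1 = 0.3929
n/ν for O2 = 0.7000/3 = 0.2333
Smallest n/ν is O2 → limiting reagent.
n(H2O) = (3/3) × 0.7000 = 0.7000 mol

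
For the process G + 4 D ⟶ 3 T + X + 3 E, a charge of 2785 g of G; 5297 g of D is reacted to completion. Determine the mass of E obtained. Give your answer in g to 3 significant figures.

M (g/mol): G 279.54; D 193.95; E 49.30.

1010 g

n(G) = 2785 / 279.54 = 9.963 mol
n(D) = 5297 / 193.95 = 27.31 mol
n/ν → G: 9.963, D: 6.828; D is limiting.
n(E) = (3/4) × 27.31 = 20.48 mol
mass = 20.48 × 49.30 = 1010 g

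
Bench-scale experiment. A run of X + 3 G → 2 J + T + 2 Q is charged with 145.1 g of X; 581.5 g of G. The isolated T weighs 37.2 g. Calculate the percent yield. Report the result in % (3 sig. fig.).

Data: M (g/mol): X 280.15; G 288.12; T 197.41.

n(X) = 145.1 / 280.15 = 0.5179 mol
n(G) = 581.5 / 288.12 = 2.018 mol
n/ν for X = 0.5179/1 = 0.5179
n/ν for G = 2.018/3 = 0.6727
Smallest n/ν is X → limiting reagent.
theoretical n(T) = (1/1) × 0.5179 = 0.5179 mol → 102.2 g
% yield = 37.2 / 102.2 × 100 = 36.40 %

36.4 %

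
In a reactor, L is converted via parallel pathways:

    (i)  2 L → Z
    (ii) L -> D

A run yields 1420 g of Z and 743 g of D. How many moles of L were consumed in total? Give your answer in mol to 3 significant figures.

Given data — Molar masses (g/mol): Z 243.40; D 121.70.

17.8 mol

n(Z) = 1420 / 243.40 = 5.834 mol
n(D) = 743 / 121.70 = 6.105 mol
n(L) via (i) = (2/1)×5.834 = 11.67 mol
n(L) via (ii) = (1/1)×6.105 = 6.105 mol
total n(L) = 11.67 + 6.105 = 17.78 mol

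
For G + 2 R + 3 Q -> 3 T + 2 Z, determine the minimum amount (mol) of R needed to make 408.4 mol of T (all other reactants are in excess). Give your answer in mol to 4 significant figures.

n(T) = 408.4 mol
n(R) = (2/3) × 408.4 = 272.3 mol

272.3 mol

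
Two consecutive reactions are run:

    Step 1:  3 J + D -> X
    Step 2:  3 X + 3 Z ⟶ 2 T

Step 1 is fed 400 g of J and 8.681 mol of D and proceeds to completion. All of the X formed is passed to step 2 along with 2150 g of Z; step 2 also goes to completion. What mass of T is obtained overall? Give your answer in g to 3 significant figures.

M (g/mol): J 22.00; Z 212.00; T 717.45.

Step 1:
n(J) = 400.0 / 22.00 = 18.18 mol
n(D) = 8.681 mol
n/ν for J = 18.18/3 = 6.060
n/ν for D = 8.681/1 = 8.681
Smallest n/ν is J → limiting reagent.
n(X) produced = (1/3) × 18.18 = 6.060 mol
Step 2:
n(X) available = 6.060 mol
n(Z) = 2150 / 212.00 = 10.14 mol
n/ν for X = 6.060/3 = 2.020
n/ν for Z = 10.14/3 = 3.380
Smallest n/ν is X → limiting reagent.
n(T) = (2/3) × 6.060 = 4.040 mol
mass = 4.040 × 717.45 = 2898 g

2900 g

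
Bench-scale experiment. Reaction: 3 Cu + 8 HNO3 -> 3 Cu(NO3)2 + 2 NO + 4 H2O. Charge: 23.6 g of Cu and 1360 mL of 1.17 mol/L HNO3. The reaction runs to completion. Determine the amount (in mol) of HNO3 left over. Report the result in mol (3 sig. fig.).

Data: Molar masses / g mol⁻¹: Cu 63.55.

n(Cu) = 23.60 / 63.55 = 0.3714 mol
n(HNO3) = 1.17 × 1360/1000 = 1.591 mol
n/ν for Cu = 0.3714/3 = 0.1238
n/ν for HNO3 = 1.591/8 = 0.1989
Smallest n/ν is Cu → limiting reagent.
HNO3 consumed = (8/3) × 0.3714 = 0.9904 mol
HNO3 remaining = 1.591 − 0.9904 = 0.6006 mol

0.601 mol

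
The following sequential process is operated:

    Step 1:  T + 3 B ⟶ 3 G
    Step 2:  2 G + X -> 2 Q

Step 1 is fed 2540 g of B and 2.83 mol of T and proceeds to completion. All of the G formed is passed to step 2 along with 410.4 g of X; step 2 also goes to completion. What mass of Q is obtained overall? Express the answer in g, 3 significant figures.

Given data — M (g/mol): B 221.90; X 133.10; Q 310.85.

1920 g

Step 1:
n(B) = 2540 / 221.90 = 11.45 mol
n(T) = 2.830 mol
n/ν for B = 11.45/3 = 3.817
n/ν for T = 2.830/1 = 2.830
Smallest n/ν is T → limiting reagent.
n(G) produced = (3/1) × 2.830 = 8.490 mol
Step 2:
n(G) available = 8.490 mol
n(X) = 410.4 / 133.10 = 3.083 mol
n/ν for G = 8.490/2 = 4.245
n/ν for X = 3.083/1 = 3.083
Smallest n/ν is X → limiting reagent.
n(Q) = (2/1) × 3.083 = 6.166 mol
mass = 6.166 × 310.85 = 1917 g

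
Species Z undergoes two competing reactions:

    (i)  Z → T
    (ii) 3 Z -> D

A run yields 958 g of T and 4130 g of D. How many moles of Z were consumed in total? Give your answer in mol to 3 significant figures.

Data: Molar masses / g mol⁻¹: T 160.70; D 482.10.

n(T) = 958 / 160.70 = 5.961 mol
n(D) = 4130 / 482.10 = 8.567 mol
n(Z) via (i) = (1/1)×5.961 = 5.961 mol
n(Z) via (ii) = (3/1)×8.567 = 25.70 mol
total n(Z) = 5.961 + 25.70 = 31.66 mol

31.7 mol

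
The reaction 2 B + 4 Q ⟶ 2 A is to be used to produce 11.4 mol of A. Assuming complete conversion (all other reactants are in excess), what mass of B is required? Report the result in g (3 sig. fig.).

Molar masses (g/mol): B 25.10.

n(A) = 11.40 mol
n(B) = (2/2) × 11.40 = 11.40 mol
mass = 11.40 × 25.10 = 286.1 g

286 g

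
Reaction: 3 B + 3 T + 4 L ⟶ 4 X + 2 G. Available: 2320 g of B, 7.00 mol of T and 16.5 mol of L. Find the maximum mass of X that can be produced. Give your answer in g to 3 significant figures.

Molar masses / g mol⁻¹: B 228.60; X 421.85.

n(B) = 2320 / 228.60 = 10.15 mol
n(T) = 7.000 mol
n(L) = 16.50 mol
n/ν for B = 10.15/3 = 3.383
n/ν for T = 7.000/3 = 2.333
n/ν for L = 16.50/4 = 4.125
Smallest n/ν is T → limiting reagent.
n(X) = (4/3) × 7.000 = 9.333 mol
mass = 9.333 × 421.85 = 3937 g

3940 g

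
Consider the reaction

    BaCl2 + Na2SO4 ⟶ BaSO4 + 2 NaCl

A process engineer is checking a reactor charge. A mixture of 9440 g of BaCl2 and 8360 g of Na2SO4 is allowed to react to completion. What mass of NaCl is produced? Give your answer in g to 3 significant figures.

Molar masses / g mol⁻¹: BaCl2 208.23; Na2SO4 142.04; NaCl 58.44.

5300 g

n(BaCl2) = 9440 / 208.23 = 45.33 mol
n(Na2SO4) = 8360 / 142.04 = 58.86 mol
n/ν for BaCl2 = 45.33/1 = 45.33
n/ν for Na2SO4 = 58.86/1 = 58.86
Smallest n/ν is BaCl2 → limiting reagent.
n(NaCl) = (2/1) × 45.33 = 90.66 mol
mass = 90.66 × 58.44 = 5298 g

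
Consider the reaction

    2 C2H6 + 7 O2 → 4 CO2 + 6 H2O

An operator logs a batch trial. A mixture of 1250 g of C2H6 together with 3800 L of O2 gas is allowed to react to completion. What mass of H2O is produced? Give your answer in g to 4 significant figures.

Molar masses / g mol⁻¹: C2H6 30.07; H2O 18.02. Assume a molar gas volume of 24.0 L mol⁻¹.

2247 g

n(C2H6) = 1250 / 30.07 = 41.57 mol
n(O2) = 3800 / 24.0 = 158.3 mol
n/ν for C2H6 = 41.57/2 = 20.79
n/ν for O2 = 158.3/7 = 22.61
Smallest n/ν is C2H6 → limiting reagent.
n(H2O) = (6/2) × 41.57 = 124.7 mol
mass = 124.7 × 18.02 = 2247 g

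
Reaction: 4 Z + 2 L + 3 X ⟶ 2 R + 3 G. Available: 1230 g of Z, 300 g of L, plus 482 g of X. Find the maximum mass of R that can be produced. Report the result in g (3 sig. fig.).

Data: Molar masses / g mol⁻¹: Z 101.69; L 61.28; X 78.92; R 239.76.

976 g

n(Z) = 1230 / 101.69 = 12.10 mol
n(L) = 300.0 / 61.28 = 4.896 mol
n(X) = 482.0 / 78.92 = 6.107 mol
n/ν for Z = 12.10/4 = 3.025
n/ν for L = 4.896/2 = 2.448
n/ν for X = 6.107/3 = 2.036
Smallest n/ν is X → limiting reagent.
n(R) = (2/3) × 6.107 = 4.071 mol
mass = 4.071 × 239.76 = 976.1 g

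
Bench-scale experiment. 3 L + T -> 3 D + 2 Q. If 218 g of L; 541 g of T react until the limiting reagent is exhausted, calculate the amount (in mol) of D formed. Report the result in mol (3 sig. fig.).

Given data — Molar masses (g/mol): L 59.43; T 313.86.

3.67 mol

n(L) = 218.0 / 59.43 = 3.668 mol
n(T) = 541.0 / 313.86 = 1.724 mol
n/ν for L = 3.668/3 = 1.223
n/ν for T = 1.724/1 = 1.724
Smallest n/ν is L → limiting reagent.
n(D) = (3/3) × 3.668 = 3.668 mol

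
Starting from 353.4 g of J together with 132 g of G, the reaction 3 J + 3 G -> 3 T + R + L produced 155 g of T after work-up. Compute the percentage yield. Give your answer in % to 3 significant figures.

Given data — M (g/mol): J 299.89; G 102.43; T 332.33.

39.6 %

n(J) = 353.4 / 299.89 = 1.178 mol
n(G) = 132.0 / 102.43 = 1.289 mol
n/ν for J = 1.178/3 = 0.3927
n/ν for G = 1.289/3 = 0.4297
Smallest n/ν is J → limiting reagent.
theoretical n(T) = (3/3) × 1.178 = 1.178 mol → 391.5 g
% yield = 155 / 391.5 × 100 = 39.59 %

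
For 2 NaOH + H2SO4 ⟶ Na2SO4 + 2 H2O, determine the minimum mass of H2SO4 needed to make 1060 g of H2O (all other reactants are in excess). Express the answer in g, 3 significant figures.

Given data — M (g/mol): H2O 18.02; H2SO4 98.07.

2880 g

n(H2O) = 1060 / 18.02 = 58.82 mol
n(H2SO4) = (1/2) × 58.82 = 29.41 mol
mass = 29.41 × 98.07 = 2884 g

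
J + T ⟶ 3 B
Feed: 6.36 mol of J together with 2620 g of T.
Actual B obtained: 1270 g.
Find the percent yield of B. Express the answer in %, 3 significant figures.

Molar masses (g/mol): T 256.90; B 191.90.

n(J) = 6.360 mol
n(T) = 2620 / 256.90 = 10.20 mol
n/ν → J: 6.360, T: 10.20; J is limiting.
theoretical n(B) = (3/1) × 6.360 = 19.08 mol → 3661 g
% yield = 1270 / 3661 × 100 = 34.69 %

34.7 %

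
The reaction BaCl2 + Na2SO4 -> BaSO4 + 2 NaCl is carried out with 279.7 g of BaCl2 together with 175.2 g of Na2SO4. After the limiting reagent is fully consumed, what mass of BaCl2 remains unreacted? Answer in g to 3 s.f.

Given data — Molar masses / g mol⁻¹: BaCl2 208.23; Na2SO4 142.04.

22.9 g

n(BaCl2) = 279.7 / 208.23 = 1.343 mol
n(Na2SO4) = 175.2 / 142.04 = 1.233 mol
n/ν → BaCl2: 1.343, Na2SO4: 1.233; Na2SO4 is limiting.
BaCl2 consumed = (1/1) × 1.233 = 1.233 mol
BaCl2 remaining = 1.343 − 1.233 = 0.1100 mol
mass = 0.1100 × 208.23 = 22.91 g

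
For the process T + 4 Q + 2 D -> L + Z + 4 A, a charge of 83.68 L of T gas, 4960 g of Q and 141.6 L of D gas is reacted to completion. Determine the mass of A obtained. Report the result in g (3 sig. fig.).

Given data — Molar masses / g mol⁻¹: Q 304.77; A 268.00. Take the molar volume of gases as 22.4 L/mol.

3390 g

n(T) = 83.68 / 22.4 = 3.736 mol
n(Q) = 4960 / 304.77 = 16.27 mol
n(D) = 141.6 / 22.4 = 6.321 mol
n/ν for T = 3.736/1 = 3.736
n/ν for Q = 16.27/4 = 4.068
n/ν for D = 6.321/2 = 3.161
Smallest n/ν is D → limiting reagent.
n(A) = (4/2) × 6.321 = 12.64 mol
mass = 12.64 × 268.00 = 3388 g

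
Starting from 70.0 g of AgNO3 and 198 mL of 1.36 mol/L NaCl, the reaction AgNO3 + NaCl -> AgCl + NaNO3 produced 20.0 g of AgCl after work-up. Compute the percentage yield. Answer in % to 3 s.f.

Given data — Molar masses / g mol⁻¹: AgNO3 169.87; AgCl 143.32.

n(AgNO3) = 70.00 / 169.87 = 0.4121 mol
n(NaCl) = 1.36 × 198.0/1000 = 0.2693 mol
n/ν → AgNO3: 0.4121, NaCl: 0.2693; NaCl is limiting.
theoretical n(AgCl) = (1/1) × 0.2693 = 0.2693 mol → 38.60 g
% yield = 20.0 / 38.60 × 100 = 51.81 %

51.8 %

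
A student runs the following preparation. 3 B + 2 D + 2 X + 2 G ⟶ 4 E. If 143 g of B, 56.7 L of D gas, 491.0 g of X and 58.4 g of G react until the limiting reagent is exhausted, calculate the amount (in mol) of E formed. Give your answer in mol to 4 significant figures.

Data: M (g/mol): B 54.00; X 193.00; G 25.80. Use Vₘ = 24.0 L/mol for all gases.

n(B) = 143.0 / 54.00 = 2.648 mol
n(D) = 56.70 / 24.0 = 2.363 mol
n(X) = 491.0 / 193.00 = 2.544 mol
n(G) = 58.40 / 25.80 = 2.264 mol
n/ν → B: 0.8827, D: 1.182, X: 1.272, G: 1.132; B is limiting.
n(E) = (4/3) × 2.648 = 3.531 mol

3.531 mol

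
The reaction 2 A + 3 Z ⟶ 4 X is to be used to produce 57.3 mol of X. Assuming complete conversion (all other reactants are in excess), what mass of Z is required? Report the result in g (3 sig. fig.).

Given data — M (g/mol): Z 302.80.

n(X) = 57.30 mol
n(Z) = (3/4) × 57.30 = 42.98 mol
mass = 42.98 × 302.80 = 13010 g

13000 g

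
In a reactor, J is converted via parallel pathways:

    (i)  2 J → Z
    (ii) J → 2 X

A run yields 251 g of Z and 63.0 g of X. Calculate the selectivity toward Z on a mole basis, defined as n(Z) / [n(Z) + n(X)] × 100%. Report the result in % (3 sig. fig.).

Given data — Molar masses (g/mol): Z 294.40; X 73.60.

49.9 %

n(Z) = 251 / 294.40 = 0.8526 mol
n(X) = 63.0 / 73.60 = 0.8560 mol
selectivity = 0.8526/(0.8526+0.8560) × 100 = 49.90 %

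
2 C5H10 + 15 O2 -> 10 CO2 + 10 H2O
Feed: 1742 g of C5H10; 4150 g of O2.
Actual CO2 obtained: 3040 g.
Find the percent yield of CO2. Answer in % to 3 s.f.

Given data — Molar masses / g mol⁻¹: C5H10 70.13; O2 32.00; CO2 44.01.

79.9 %

n(C5H10) = 1742 / 70.13 = 24.84 mol
n(O2) = 4150 / 32.00 = 129.7 mol
n/ν → C5H10: 12.42, O2: 8.647; O2 is limiting.
theoretical n(CO2) = (10/15) × 129.7 = 86.47 mol → 3806 g
% yield = 3040 / 3806 × 100 = 79.87 %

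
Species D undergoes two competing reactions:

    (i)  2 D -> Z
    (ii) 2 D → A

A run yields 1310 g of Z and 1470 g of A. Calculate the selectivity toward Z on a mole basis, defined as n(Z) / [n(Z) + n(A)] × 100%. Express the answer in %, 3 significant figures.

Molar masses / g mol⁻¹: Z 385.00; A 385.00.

47.1 %

n(Z) = 1310 / 385.00 = 3.403 mol
n(A) = 1470 / 385.00 = 3.818 mol
selectivity = 3.403/(3.403+3.818) × 100 = 47.13 %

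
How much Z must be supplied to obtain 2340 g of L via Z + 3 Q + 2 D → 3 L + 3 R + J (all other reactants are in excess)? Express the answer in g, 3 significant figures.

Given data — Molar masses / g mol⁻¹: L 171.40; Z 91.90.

418 g

n(L) = 2340 / 171.40 = 13.65 mol
n(Z) = (1/3) × 13.65 = 4.550 mol
mass = 4.550 × 91.90 = 418.1 g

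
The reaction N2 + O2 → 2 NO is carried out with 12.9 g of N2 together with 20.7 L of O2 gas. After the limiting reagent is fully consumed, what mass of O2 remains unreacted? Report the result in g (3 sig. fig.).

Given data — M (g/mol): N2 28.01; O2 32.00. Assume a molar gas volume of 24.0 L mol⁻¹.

12.9 g

n(N2) = 12.90 / 28.01 = 0.4605 mol
n(O2) = 20.70 / 24.0 = 0.8625 mol
n/ν → N2: 0.4605, O2: 0.8625; N2 is limiting.
O2 consumed = (1/1) × 0.4605 = 0.4605 mol
O2 remaining = 0.8625 − 0.4605 = 0.4020 mol
mass = 0.4020 × 32.00 = 12.86 g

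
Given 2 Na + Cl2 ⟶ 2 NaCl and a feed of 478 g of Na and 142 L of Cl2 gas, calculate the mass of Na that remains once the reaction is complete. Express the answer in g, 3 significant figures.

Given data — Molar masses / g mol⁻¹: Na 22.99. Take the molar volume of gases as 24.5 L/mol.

212 g

n(Na) = 478.0 / 22.99 = 20.79 mol
n(Cl2) = 142.0 / 24.5 = 5.796 mol
n/ν for Na = 20.79/2 = 10.40
n/ν for Cl2 = 5.796/1 = 5.796
Smallest n/ν is Cl2 → limiting reagent.
Na consumed = (2/1) × 5.796 = 11.59 mol
Na remaining = 20.79 − 11.59 = 9.200 mol
mass = 9.200 × 22.99 = 211.5 g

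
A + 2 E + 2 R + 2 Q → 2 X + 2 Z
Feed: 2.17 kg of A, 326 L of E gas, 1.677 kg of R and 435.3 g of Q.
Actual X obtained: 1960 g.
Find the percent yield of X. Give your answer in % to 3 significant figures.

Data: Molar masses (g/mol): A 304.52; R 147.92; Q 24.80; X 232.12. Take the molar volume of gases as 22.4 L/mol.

n(A) = 2.170×1000 / 304.52 = 7.126 mol
n(E) = 326.0 / 22.4 = 14.55 mol
n(R) = 1.677×1000 / 147.92 = 11.34 mol
n(Q) = 435.3 / 24.80 = 17.55 mol
n/ν → A: 7.126, E: 7.275, R: 5.670, Q: 8.775; R is limiting.
theoretical n(X) = (2/2) × 11.34 = 11.34 mol → 2632 g
% yield = 1960 / 2632 × 100 = 74.47 %

74.5 %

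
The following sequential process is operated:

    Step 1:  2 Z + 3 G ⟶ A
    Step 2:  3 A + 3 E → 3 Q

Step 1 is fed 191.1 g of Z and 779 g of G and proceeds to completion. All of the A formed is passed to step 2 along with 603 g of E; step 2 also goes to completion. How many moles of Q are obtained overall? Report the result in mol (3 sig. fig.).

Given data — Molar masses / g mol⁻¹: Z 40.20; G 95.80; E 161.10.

2.38 mol

Step 1:
n(Z) = 191.1 / 40.20 = 4.754 mol
n(G) = 779.0 / 95.80 = 8.132 mol
n/ν for Z = 4.754/2 = 2.377
n/ν for G = 8.132/3 = 2.711
Smallest n/ν is Z → limiting reagent.
n(A) produced = (1/2) × 4.754 = 2.377 mol
Step 2:
n(A) available = 2.377 mol
n(E) = 603.0 / 161.10 = 3.743 mol
n/ν for A = 2.377/3 = 0.7923
n/ν for E = 3.743/3 = 1.248
Smallest n/ν is A → limiting reagent.
n(Q) = (3/3) × 2.377 = 2.377 mol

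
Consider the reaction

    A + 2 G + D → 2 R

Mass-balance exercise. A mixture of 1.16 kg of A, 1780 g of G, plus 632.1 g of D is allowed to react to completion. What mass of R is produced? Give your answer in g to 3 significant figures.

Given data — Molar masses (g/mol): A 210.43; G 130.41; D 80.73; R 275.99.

n(A) = 1.160×1000 / 210.43 = 5.513 mol
n(G) = 1780 / 130.41 = 13.65 mol
n(D) = 632.1 / 80.73 = 7.830 mol
n/ν for A = 5.513/1 = 5.513
n/ν for G = 13.65/2 = 6.825
n/ν for D = 7.830/1 = 7.830
Smallest n/ν is A → limiting reagent.
n(R) = (2/1) × 5.513 = 11.03 mol
mass = 11.03 × 275.99 = 3044 g

3040 g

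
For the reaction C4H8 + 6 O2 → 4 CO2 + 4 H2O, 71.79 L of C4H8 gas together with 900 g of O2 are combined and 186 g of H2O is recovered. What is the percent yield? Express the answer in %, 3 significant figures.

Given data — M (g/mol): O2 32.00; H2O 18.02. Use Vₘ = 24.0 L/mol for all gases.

n(C4H8) = 71.79 / 24.0 = 2.991 mol
n(O2) = 900.0 / 32.00 = 28.13 mol
n/ν → C4H8: 2.991, O2: 4.688; C4H8 is limiting.
theoretical n(H2O) = (4/1) × 2.991 = 11.96 mol → 215.5 g
% yield = 186 / 215.5 × 100 = 86.31 %

86.3 %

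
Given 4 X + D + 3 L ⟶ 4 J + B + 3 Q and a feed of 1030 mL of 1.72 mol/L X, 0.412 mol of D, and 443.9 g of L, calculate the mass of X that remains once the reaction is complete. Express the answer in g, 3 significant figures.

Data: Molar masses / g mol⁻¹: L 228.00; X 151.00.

n(X) = 1.72 × 1030/1000 = 1.772 mol
n(D) = 0.4120 mol
n(L) = 443.9 / 228.00 = 1.947 mol
n/ν → X: 0.4430, D: 0.4120, L: 0.6490; D is limiting.
X consumed = (4/1) × 0.4120 = 1.648 mol
X remaining = 1.772 − 1.648 = 0.1240 mol
mass = 0.1240 × 151.00 = 18.72 g

18.7 g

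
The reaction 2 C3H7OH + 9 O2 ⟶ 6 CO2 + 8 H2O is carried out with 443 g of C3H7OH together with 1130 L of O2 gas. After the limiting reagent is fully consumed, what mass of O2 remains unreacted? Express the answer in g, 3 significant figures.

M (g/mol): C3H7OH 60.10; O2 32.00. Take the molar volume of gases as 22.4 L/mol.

n(C3H7OH) = 443.0 / 60.10 = 7.371 mol
n(O2) = 1130 / 22.4 = 50.45 mol
n/ν for C3H7OH = 7.371/2 = 3.686
n/ν for O2 = 50.45/9 = 5.606
Smallest n/ν is C3H7OH → limiting reagent.
O2 consumed = (9/2) × 7.371 = 33.17 mol
O2 remaining = 50.45 − 33.17 = 17.28 mol
mass = 17.28 × 32.00 = 553.0 g

553 g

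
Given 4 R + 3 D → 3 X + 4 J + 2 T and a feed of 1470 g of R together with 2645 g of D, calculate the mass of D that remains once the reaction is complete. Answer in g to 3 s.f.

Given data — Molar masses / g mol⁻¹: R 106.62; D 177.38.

811 g

n(R) = 1470 / 106.62 = 13.79 mol
n(D) = 2645 / 177.38 = 14.91 mol
n/ν for R = 13.79/4 = 3.448
n/ν for D = 14.91/3 = 4.970
Smallest n/ν is R → limiting reagent.
D consumed = (3/4) × 13.79 = 10.34 mol
D remaining = 14.91 − 10.34 = 4.570 mol
mass = 4.570 × 177.38 = 810.6 g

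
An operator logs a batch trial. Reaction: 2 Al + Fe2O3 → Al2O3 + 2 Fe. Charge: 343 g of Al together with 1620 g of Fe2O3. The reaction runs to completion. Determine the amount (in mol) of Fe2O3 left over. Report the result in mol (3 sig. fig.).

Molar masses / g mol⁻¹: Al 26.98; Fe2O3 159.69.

3.79 mol

n(Al) = 343.0 / 26.98 = 12.71 mol
n(Fe2O3) = 1620 / 159.69 = 10.14 mol
n/ν for Al = 12.71/2 = 6.355
n/ν for Fe2O3 = 10.14/1 = 10.14
Smallest n/ν is Al → limiting reagent.
Fe2O3 consumed = (1/2) × 12.71 = 6.355 mol
Fe2O3 remaining = 10.14 − 6.355 = 3.785 mol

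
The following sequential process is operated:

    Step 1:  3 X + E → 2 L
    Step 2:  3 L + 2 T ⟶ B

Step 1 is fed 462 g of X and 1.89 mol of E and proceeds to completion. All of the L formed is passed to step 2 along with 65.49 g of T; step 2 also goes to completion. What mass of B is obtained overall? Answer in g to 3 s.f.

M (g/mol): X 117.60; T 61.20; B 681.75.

365 g

Step 1:
n(X) = 462.0 / 117.60 = 3.929 mol
n(E) = 1.890 mol
n/ν for X = 3.929/3 = 1.310
n/ν for E = 1.890/1 = 1.890
Smallest n/ν is X → limiting reagent.
n(L) produced = (2/3) × 3.929 = 2.619 mol
Step 2:
n(L) available = 2.619 mol
n(T) = 65.49 / 61.20 = 1.070 mol
n/ν for L = 2.619/3 = 0.8730
n/ν for T = 1.070/2 = 0.5350
Smallest n/ν is T → limiting reagent.
n(B) = (1/2) × 1.070 = 0.5350 mol
mass = 0.5350 × 681.75 = 364.7 g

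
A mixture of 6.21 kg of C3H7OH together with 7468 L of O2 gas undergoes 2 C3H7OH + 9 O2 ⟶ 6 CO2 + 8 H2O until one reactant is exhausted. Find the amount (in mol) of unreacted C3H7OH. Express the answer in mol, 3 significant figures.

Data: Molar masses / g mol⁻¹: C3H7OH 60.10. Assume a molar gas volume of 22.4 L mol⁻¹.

n(C3H7OH) = 6.210×1000 / 60.10 = 103.3 mol
n(O2) = 7468 / 22.4 = 333.4 mol
n/ν for C3H7OH = 103.3/2 = 51.65
n/ν for O2 = 333.4/9 = 37.04
Smallest n/ν is O2 → limiting reagent.
C3H7OH consumed = (2/9) × 333.4 = 74.09 mol
C3H7OH remaining = 103.3 − 74.09 = 29.21 mol

29.2 mol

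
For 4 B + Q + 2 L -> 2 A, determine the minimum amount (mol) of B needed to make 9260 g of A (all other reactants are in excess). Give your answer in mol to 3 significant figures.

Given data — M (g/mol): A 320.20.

n(A) = 9260 / 320.20 = 28.92 mol
n(B) = (4/2) × 28.92 = 57.84 mol

57.8 mol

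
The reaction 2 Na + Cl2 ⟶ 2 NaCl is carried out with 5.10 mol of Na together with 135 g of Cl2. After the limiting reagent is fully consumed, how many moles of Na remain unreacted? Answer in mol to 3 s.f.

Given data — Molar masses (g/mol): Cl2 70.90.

n(Na) = 5.100 mol
n(Cl2) = 135.0 / 70.90 = 1.904 mol
n/ν for Na = 5.100/2 = 2.550
n/ν for Cl2 = 1.904/1 = 1.904
Smallest n/ν is Cl2 → limiting reagent.
Na consumed = (2/1) × 1.904 = 3.808 mol
Na remaining = 5.100 − 3.808 = 1.292 mol

1.29 mol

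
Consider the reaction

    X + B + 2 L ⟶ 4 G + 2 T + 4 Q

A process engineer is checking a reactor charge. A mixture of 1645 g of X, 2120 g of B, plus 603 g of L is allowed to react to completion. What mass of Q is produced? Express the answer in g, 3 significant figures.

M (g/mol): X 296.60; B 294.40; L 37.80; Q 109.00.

2420 g

n(X) = 1645 / 296.60 = 5.546 mol
n(B) = 2120 / 294.40 = 7.201 mol
n(L) = 603.0 / 37.80 = 15.95 mol
n/ν → X: 5.546, B: 7.201, L: 7.975; X is limiting.
n(Q) = (4/1) × 5.546 = 22.18 mol
mass = 22.18 × 109.00 = 2418 g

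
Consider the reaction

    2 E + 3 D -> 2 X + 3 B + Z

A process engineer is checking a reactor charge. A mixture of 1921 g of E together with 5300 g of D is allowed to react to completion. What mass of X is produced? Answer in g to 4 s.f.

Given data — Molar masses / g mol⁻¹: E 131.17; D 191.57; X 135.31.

n(E) = 1921 / 131.17 = 14.65 mol
n(D) = 5300 / 191.57 = 27.67 mol
n/ν for E = 14.65/2 = 7.325
n/ν for D = 27.67/3 = 9.223
Smallest n/ν is E → limiting reagent.
n(X) = (2/2) × 14.65 = 14.65 mol
mass = 14.65 × 135.31 = 1982 g

1982 g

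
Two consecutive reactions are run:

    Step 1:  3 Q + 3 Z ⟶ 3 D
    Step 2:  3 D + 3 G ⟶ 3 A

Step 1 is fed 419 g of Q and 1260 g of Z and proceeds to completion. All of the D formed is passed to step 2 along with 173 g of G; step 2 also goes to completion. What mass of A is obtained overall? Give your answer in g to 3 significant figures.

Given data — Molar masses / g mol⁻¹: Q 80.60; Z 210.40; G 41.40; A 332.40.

Step 1:
n(Q) = 419.0 / 80.60 = 5.199 mol
n(Z) = 1260 / 210.40 = 5.989 mol
n/ν for Q = 5.199/3 = 1.733
n/ν for Z = 5.989/3 = 1.996
Smallest n/ν is Q → limiting reagent.
n(D) produced = (3/3) × 5.199 = 5.199 mol
Step 2:
n(D) available = 5.199 mol
n(G) = 173.0 / 41.40 = 4.179 mol
n/ν for D = 5.199/3 = 1.733
n/ν for G = 4.179/3 = 1.393
Smallest n/ν is G → limiting reagent.
n(A) = (3/3) × 4.179 = 4.179 mol
mass = 4.179 × 332.40 = 1389 g

1390 g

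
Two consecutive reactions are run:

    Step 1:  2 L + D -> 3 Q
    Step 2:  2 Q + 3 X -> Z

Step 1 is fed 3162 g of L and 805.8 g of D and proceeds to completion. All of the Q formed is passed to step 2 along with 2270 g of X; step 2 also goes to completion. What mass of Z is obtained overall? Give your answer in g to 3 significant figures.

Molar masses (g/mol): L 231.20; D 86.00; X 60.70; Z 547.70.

5620 g

Step 1:
n(L) = 3162 / 231.20 = 13.68 mol
n(D) = 805.8 / 86.00 = 9.370 mol
n/ν → L: 6.840, D: 9.370; L is limiting.
n(Q) produced = (3/2) × 13.68 = 20.52 mol
Step 2:
n(Q) available = 20.52 mol
n(X) = 2270 / 60.70 = 37.40 mol
n/ν → Q: 10.26, X: 12.47; Q is limiting.
n(Z) = (1/2) × 20.52 = 10.26 mol
mass = 10.26 × 547.70 = 5619 g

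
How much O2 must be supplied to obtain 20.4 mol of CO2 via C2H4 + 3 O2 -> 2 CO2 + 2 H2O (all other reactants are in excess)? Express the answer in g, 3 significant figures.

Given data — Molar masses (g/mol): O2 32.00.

979 g

n(CO2) = 20.40 mol
n(O2) = (3/2) × 20.40 = 30.60 mol
mass = 30.60 × 32.00 = 979.2 g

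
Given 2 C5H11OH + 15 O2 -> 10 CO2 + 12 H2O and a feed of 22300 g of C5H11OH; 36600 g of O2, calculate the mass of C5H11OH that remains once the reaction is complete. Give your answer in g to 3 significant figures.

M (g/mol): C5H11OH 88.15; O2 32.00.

n(C5H11OH) = 22300 / 88.15 = 253.0 mol
n(O2) = 36600 / 32.00 = 1144 mol
n/ν for C5H11OH = 253.0/2 = 126.5
n/ν for O2 = 1144/15 = 76.27
Smallest n/ν is O2 → limiting reagent.
C5H11OH consumed = (2/15) × 1144 = 152.5 mol
C5H11OH remaining = 253.0 − 152.5 = 100.5 mol
mass = 100.5 × 88.15 = 8859 g

8860 g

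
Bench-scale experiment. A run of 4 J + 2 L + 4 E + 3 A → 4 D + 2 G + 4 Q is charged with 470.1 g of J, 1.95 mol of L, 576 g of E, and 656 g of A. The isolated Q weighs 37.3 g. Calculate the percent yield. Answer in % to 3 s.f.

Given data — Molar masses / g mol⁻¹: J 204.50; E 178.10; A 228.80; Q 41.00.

n(J) = 470.1 / 204.50 = 2.299 mol
n(L) = 1.950 mol
n(E) = 576.0 / 178.10 = 3.234 mol
n(A) = 656.0 / 228.80 = 2.867 mol
n/ν → J: 0.5748, L: 0.9750, E: 0.8085, A: 0.9557; J is limiting.
theoretical n(Q) = (4/4) × 2.299 = 2.299 mol → 94.26 g
% yield = 37.3 / 94.26 × 100 = 39.57 %

39.6 %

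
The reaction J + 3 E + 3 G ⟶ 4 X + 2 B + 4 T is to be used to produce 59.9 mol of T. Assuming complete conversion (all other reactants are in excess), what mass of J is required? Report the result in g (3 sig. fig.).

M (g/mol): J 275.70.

4130 g

n(T) = 59.90 mol
n(J) = (1/4) × 59.90 = 14.98 mol
mass = 14.98 × 275.70 = 4130 g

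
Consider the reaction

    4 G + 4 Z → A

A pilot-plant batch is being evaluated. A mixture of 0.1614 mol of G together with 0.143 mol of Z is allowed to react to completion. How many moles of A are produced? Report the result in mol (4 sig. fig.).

n(G) = 0.1614 mol
n(Z) = 0.1430 mol
n/ν for G = 0.1614/4 = 0.04035
n/ν for Z = 0.1430/4 = 0.03575
Smallest n/ν is Z → limiting reagent.
n(A) = (1/4) × 0.1430 = 0.03575 mol

0.03575 mol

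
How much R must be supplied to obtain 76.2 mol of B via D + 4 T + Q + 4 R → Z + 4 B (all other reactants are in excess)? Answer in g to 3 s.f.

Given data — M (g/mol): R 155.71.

11900 g

n(B) = 76.20 mol
n(R) = (4/4) × 76.20 = 76.20 mol
mass = 76.20 × 155.71 = 11870 g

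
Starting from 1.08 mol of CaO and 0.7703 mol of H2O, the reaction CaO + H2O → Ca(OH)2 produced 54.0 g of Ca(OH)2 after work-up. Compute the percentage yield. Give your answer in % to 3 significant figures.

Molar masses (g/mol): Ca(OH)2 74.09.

94.6 %

n(CaO) = 1.080 mol
n(H2O) = 0.7703 mol
n/ν for CaO = 1.080/1 = 1.080
n/ν for H2O = 0.7703/1 = 0.7703
Smallest n/ν is H2O → limiting reagent.
theoretical n(Ca(OH)2) = (1/1) × 0.7703 = 0.7703 mol → 57.07 g
% yield = 54.0 / 57.07 × 100 = 94.62 %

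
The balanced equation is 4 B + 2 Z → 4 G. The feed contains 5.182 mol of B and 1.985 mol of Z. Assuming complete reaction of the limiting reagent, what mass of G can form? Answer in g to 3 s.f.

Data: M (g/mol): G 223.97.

889 g

n(B) = 5.182 mol
n(Z) = 1.985 mol
n/ν for B = 5.182/4 = 1.296
n/ν for Z = 1.985/2 = 0.9925
Smallest n/ν is Z → limiting reagent.
n(G) = (4/2) × 1.985 = 3.970 mol
mass = 3.970 × 223.97 = 889.2 g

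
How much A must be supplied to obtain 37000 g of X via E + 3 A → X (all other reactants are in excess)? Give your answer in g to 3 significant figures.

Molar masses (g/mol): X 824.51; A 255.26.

n(X) = 37000 / 824.51 = 44.88 mol
n(A) = (3/1) × 44.88 = 134.6 mol
mass = 134.6 × 255.26 = 34360 g

34400 g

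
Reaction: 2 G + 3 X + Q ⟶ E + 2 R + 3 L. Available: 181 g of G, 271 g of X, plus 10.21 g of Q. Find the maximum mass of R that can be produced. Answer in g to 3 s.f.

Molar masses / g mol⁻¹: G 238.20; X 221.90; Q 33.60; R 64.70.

n(G) = 181.0 / 238.20 = 0.7599 mol
n(X) = 271.0 / 221.90 = 1.221 mol
n(Q) = 10.21 / 33.60 = 0.3039 mol
n/ν for G = 0.7599/2 = 0.3800
n/ν for X = 1.221/3 = 0.4070
n/ν for Q = 0.3039/1 = 0.3039
Smallest n/ν is Q → limiting reagent.
n(R) = (2/1) × 0.3039 = 0.6078 mol
mass = 0.6078 × 64.70 = 39.32 g

39.3 g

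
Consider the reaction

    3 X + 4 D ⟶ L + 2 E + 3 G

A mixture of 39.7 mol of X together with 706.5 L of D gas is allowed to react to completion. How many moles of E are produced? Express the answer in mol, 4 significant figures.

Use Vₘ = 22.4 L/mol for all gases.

15.77 mol

n(X) = 39.70 mol
n(D) = 706.5 / 22.4 = 31.54 mol
n/ν → X: 13.23, D: 7.885; D is limiting.
n(E) = (2/4) × 31.54 = 15.77 mol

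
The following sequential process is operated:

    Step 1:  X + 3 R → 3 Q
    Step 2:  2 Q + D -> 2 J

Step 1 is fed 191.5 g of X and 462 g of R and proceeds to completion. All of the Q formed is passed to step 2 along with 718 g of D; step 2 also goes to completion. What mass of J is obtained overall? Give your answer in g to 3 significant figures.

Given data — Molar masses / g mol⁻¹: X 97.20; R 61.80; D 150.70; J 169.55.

Step 1:
n(X) = 191.5 / 97.20 = 1.970 mol
n(R) = 462.0 / 61.80 = 7.476 mol
n/ν → X: 1.970, R: 2.492; X is limiting.
n(Q) produced = (3/1) × 1.970 = 5.910 mol
Step 2:
n(Q) available = 5.910 mol
n(D) = 718.0 / 150.70 = 4.764 mol
n/ν → Q: 2.955, D: 4.764; Q is limiting.
n(J) = (2/2) × 5.910 = 5.910 mol
mass = 5.910 × 169.55 = 1002 g

1000 g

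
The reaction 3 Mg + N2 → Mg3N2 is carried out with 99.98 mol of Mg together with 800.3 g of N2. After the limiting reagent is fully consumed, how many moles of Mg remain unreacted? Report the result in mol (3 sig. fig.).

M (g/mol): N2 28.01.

14.3 mol

n(Mg) = 99.98 mol
n(N2) = 800.3 / 28.01 = 28.57 mol
n/ν for Mg = 99.98/3 = 33.33
n/ν for N2 = 28.57/1 = 28.57
Smallest n/ν is N2 → limiting reagent.
Mg consumed = (3/1) × 28.57 = 85.71 mol
Mg remaining = 99.98 − 85.71 = 14.27 mol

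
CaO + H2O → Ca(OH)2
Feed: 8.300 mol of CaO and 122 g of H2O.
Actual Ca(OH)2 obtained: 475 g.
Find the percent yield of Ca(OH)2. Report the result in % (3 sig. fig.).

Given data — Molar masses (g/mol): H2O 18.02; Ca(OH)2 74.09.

n(CaO) = 8.300 mol
n(H2O) = 122.0 / 18.02 = 6.770 mol
n/ν → CaO: 8.300, H2O: 6.770; H2O is limiting.
theoretical n(Ca(OH)2) = (1/1) × 6.770 = 6.770 mol → 501.6 g
% yield = 475 / 501.6 × 100 = 94.70 %

94.7 %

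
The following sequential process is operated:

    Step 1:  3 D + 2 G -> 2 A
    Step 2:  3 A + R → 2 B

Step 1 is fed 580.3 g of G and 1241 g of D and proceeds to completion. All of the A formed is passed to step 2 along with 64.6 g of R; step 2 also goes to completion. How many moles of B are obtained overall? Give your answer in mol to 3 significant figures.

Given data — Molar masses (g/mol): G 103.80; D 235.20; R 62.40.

Step 1:
n(G) = 580.3 / 103.80 = 5.591 mol
n(D) = 1241 / 235.20 = 5.276 mol
n/ν → G: 2.796, D: 1.759; D is limiting.
n(A) produced = (2/3) × 5.276 = 3.517 mol
Step 2:
n(A) available = 3.517 mol
n(R) = 64.60 / 62.40 = 1.035 mol
n/ν → A: 1.172, R: 1.035; R is limiting.
n(B) = (2/1) × 1.035 = 2.070 mol

2.07 mol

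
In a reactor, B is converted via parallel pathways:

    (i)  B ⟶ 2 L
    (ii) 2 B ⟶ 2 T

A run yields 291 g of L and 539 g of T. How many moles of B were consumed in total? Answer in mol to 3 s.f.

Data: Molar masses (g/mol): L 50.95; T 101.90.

n(L) = 291 / 50.95 = 5.711 mol
n(T) = 539 / 101.90 = 5.289 mol
n(B) via (i) = (1/2)×5.711 = 2.856 mol
n(B) via (ii) = (2/2)×5.289 = 5.289 mol
total n(B) = 2.856 + 5.289 = 8.145 mol

8.15 mol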